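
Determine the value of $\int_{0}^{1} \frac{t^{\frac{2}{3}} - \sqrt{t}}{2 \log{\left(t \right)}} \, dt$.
$- \log{\left(3 \right)} + \frac{\log{\left(10 \right)}}{2}$

Replace the exponent $\frac{2}{3}$ by a parameter $a$: let $I(a) = \int_{0}^{1} \frac{- \sqrt{t} + t^{a}}{2 \log{\left(t \right)}} \, dt$.

Since $\dfrac{\partial}{\partial a}\,t^{a} = t^{a} \ln t$, the $\ln t$ in the denominator cancels and
$$\frac{dI}{da} = \int_{0}^{1} \frac{1}{2} t^{a} \, dt = \frac{1}{2} \left[\frac{t^{a+1}}{a+1}\right]_0^1 = \frac{1}{2 \left(a + 1\right)}.$$

Integrating with respect to $a$ gives $I(a) = \log{\left(\frac{\sqrt{6} \sqrt{a + 1}}{3} \right)} + C$.

At $a = \frac{1}{2}$ the integrand is identically $0$, so $I(\frac{1}{2}) = 0$. The closed form gives $0$, hence $C = 0$.

Setting $a = \frac{2}{3}$:
$$I = - \log{\left(3 \right)} + \frac{\log{\left(10 \right)}}{2}.$$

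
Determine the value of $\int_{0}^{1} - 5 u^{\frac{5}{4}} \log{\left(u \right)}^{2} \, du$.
$- \frac{640}{729}$

Consider the simpler parametrised integral
$$J(a) = \int_{0}^{1} - 5 u^{a} \, du = - \frac{5}{a + 1}.$$

Differentiating under the integral sign brings down a factor of $\ln u$:
$$\frac{dJ}{da} = \int_{0}^{1} - 5 u^{a} \log{\left(u \right)} \, du = \frac{5}{\left(a + 1\right)^{2}}.$$

Repeating twice in total — each differentiation brings down another $\ln u$ — gives
$$\frac{d^{2}J}{da^{2}} = \int_{0}^{1} - 5 u^{a} \log{\left(u \right)}^{2} \, du = - \frac{10}{\left(a + 1\right)^{3}},$$
and the integrand here is exactly the target integrand, so $I = - \frac{10}{\left(a + 1\right)^{3}}$.

Setting $a = \frac{5}{4}$:
$$I = - \frac{640}{729}.$$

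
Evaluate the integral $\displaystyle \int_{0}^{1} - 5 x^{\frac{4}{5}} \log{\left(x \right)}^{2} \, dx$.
$- \frac{1250}{729}$

Start from the elementary integral
$$J(a) = \int_{0}^{1} - 5 x^{a} \, dx = - \frac{5}{a + 1}.$$

Differentiating under the integral sign brings down a factor of $\ln x$:
$$\frac{dJ}{da} = \int_{0}^{1} - 5 x^{a} \log{\left(x \right)} \, dx = \frac{5}{\left(a + 1\right)^{2}}.$$

Repeating twice in total — each differentiation brings down another $\ln x$ — gives
$$\frac{d^{2}J}{da^{2}} = \int_{0}^{1} - 5 x^{a} \log{\left(x \right)}^{2} \, dx = - \frac{10}{\left(a + 1\right)^{3}},$$
and the integrand here is exactly the target integrand, so $I = - \frac{10}{\left(a + 1\right)^{3}}$.

Setting $a = \frac{4}{5}$:
$$I = - \frac{1250}{729}.$$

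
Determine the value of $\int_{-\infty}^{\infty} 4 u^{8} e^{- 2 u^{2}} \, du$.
$\frac{105 \sqrt{2} \sqrt{\pi}}{128}$

Start from the elementary integral
$$J(a) = \int_{-\infty}^{\infty} 4 e^{- a u^{2}} \, du = \frac{4 \sqrt{\pi}}{\sqrt{a}}.$$

Differentiating under the integral sign brings down a factor of $(-u^2)$:
$$\frac{dJ}{da} = \int_{-\infty}^{\infty} - 4 u^{2} e^{- a u^{2}} \, du = - \frac{2 \sqrt{\pi}}{a^{\frac{3}{2}}}.$$

Repeating $4$ times in total — each differentiation brings down another $(-u^2)$ — gives
$$\frac{d^{4}J}{da^{4}} = \int_{-\infty}^{\infty} 4 u^{8} e^{- a u^{2}} \, du = \frac{105 \sqrt{\pi}}{4 a^{\frac{9}{2}}},$$
and the integrand here is exactly the target integrand, so $I = \frac{105 \sqrt{\pi}}{4 a^{\frac{9}{2}}}$.

Setting $a = 2$:
$$I = \frac{105 \sqrt{2} \sqrt{\pi}}{128}.$$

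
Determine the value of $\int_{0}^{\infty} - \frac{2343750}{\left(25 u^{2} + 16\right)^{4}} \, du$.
$- \frac{1171875 \pi}{262144}$

Start from the standard arctangent integral
$$J(a) = \int_{0}^{\infty} - \frac{6}{a^{2} + u^{2}} \, du = - \frac{3 \pi}{a}.$$

Differentiating under the integral sign with respect to $a$,
$$\frac{dJ}{da} = \int_{0}^{\infty} \frac{12 a}{\left(a^{2} + u^{2}\right)^{2}} \, du = \frac{3 \pi}{a^{2}},$$
so $\int_{0}^{\infty} - \frac{6}{\left(a^{2} + u^{2}\right)^{2}} \, du = - \frac{3 \pi}{2 a^{3}}$.

Repeating — each differentiation of $1/(u^2+a^2)^j$ produces $-2ja/(u^2+a^2)^{j+1}$ — and dividing through by $-2ja$ at each step yields, after $3$ differentiations in total,
$$\int_{0}^{\infty} - \frac{6}{\left(a^{2} + u^{2}\right)^{4}} \, du = - \frac{15 \pi}{16 a^{7}}.$$

Setting $a = \frac{4}{5}$:
$$I = - \frac{1171875 \pi}{262144}.$$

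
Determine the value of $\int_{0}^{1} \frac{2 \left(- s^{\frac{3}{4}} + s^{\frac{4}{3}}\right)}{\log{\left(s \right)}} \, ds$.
$\log{\left(\frac{16}{9} \right)}$

Consider the one-parameter family: let $I(a) = \int_{0}^{1} \frac{2 \left(- s^{\frac{3}{4}} + s^{a}\right)}{\log{\left(s \right)}} \, ds$.

Since $\dfrac{\partial}{\partial a}\,s^{a} = s^{a} \ln s$, the $\ln s$ in the denominator cancels and
$$\frac{dI}{da} = \int_{0}^{1} 2 s^{a} \, ds = 2 \left[\frac{s^{a+1}}{a+1}\right]_0^1 = \frac{2}{a + 1}.$$

Integrating with respect to $a$ gives $I(a) = \log{\left(\frac{16 \left(a + 1\right)^{2}}{49} \right)} + C$.

At $a = \frac{3}{4}$ the integrand is identically $0$, so $I(\frac{3}{4}) = 0$. The closed form gives $0$, hence $C = 0$.

Setting $a = \frac{4}{3}$:
$$I = \log{\left(\frac{16}{9} \right)}.$$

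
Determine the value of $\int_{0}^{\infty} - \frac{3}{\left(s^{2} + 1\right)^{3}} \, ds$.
$- \frac{9 \pi}{16}$

Recall the elementary integral
$$J(a) = \int_{0}^{\infty} - \frac{3}{a^{2} + s^{2}} \, ds = - \frac{3 \pi}{2 a}.$$

Differentiating under the integral sign with respect to $a$,
$$\frac{dJ}{da} = \int_{0}^{\infty} \frac{6 a}{\left(a^{2} + s^{2}\right)^{2}} \, ds = \frac{3 \pi}{2 a^{2}},$$
so $\int_{0}^{\infty} - \frac{3}{\left(a^{2} + s^{2}\right)^{2}} \, ds = - \frac{3 \pi}{4 a^{3}}$.

Repeating — each differentiation of $1/(s^2+a^2)^j$ produces $-2ja/(s^2+a^2)^{j+1}$ — and dividing through by $-2ja$ at each step yields, after $2$ differentiations in total,
$$\int_{0}^{\infty} - \frac{3}{\left(a^{2} + s^{2}\right)^{3}} \, ds = - \frac{9 \pi}{16 a^{5}}.$$

Setting $a = 1$:
$$I = - \frac{9 \pi}{16}.$$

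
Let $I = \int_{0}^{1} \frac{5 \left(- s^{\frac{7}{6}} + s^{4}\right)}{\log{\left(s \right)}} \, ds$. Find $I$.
$\log{\left(\frac{24300000}{371293} \right)}$

Introduce a parameter $a$ in the exponent: let $I(a) = \int_{0}^{1} \frac{5 \left(- s^{\frac{7}{6}} + s^{a}\right)}{\log{\left(s \right)}} \, ds$.

Since $\dfrac{\partial}{\partial a}\,s^{a} = s^{a} \ln s$, the $\ln s$ in the denominator cancels and
$$\frac{dI}{da} = \int_{0}^{1} 5 s^{a} \, ds = 5 \left[\frac{s^{a+1}}{a+1}\right]_0^1 = \frac{5}{a + 1}.$$

Integrating with respect to $a$ gives $I(a) = \log{\left(\frac{7776 \left(a + 1\right)^{5}}{371293} \right)} + C$.

At $a = \frac{7}{6}$ the integrand is identically $0$, so $I(\frac{7}{6}) = 0$. The closed form gives $0$, hence $C = 0$.

Setting $a = 4$:
$$I = \log{\left(\frac{24300000}{371293} \right)}.$$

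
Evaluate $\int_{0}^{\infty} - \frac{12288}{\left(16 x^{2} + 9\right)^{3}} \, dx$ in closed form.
$- \frac{64 \pi}{27}$

Start from the standard arctangent integral
$$J(a) = \int_{0}^{\infty} - \frac{3}{a^{2} + x^{2}} \, dx = - \frac{3 \pi}{2 a}.$$

Differentiating under the integral sign with respect to $a$,
$$\frac{dJ}{da} = \int_{0}^{\infty} \frac{6 a}{\left(a^{2} + x^{2}\right)^{2}} \, dx = \frac{3 \pi}{2 a^{2}},$$
so $\int_{0}^{\infty} - \frac{3}{\left(a^{2} + x^{2}\right)^{2}} \, dx = - \frac{3 \pi}{4 a^{3}}$.

Repeating — each differentiation of $1/(x^2+a^2)^j$ produces $-2ja/(x^2+a^2)^{j+1}$ — and dividing through by $-2ja$ at each step yields, after $2$ differentiations in total,
$$\int_{0}^{\infty} - \frac{3}{\left(a^{2} + x^{2}\right)^{3}} \, dx = - \frac{9 \pi}{16 a^{5}}.$$

Setting $a = \frac{3}{4}$:
$$I = - \frac{64 \pi}{27}.$$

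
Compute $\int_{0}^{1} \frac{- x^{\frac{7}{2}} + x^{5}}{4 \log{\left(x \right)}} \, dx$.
$- \frac{\log{\left(3 \right)}}{4} + \frac{\log{\left(2 \right)}}{2}$

Consider the one-parameter family: let $I(a) = \int_{0}^{1} \frac{x^{5} - x^{a}}{4 \log{\left(x \right)}} \, dx$.

Since $\dfrac{\partial}{\partial a}\,x^{a} = x^{a} \ln x$, the $\ln x$ in the denominator cancels and
$$\frac{dI}{da} = \int_{0}^{1} - \frac{1}{4} x^{a} \, dx = - \frac{1}{4} \left[\frac{x^{a+1}}{a+1}\right]_0^1 = - \frac{1}{4 a + 4}.$$

Integrating with respect to $a$ gives $I(a) = - \frac{\log{\left(a + 1 \right)}}{4} + \frac{\log{\left(6 \right)}}{4} + C$.

At $a = 5$ the integrand is identically $0$, so $I(5) = 0$. The closed form gives $0$, hence $C = 0$.

Setting $a = \frac{7}{2}$:
$$I = - \frac{\log{\left(3 \right)}}{4} + \frac{\log{\left(2 \right)}}{2}.$$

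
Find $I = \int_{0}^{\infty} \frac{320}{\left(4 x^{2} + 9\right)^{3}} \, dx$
$\frac{10 \pi}{81}$

Begin with the known result
$$J(a) = \int_{0}^{\infty} \frac{5}{a^{2} + x^{2}} \, dx = \frac{5 \pi}{2 a}.$$

Differentiating under the integral sign with respect to $a$,
$$\frac{dJ}{da} = \int_{0}^{\infty} - \frac{10 a}{\left(a^{2} + x^{2}\right)^{2}} \, dx = - \frac{5 \pi}{2 a^{2}},$$
so $\int_{0}^{\infty} \frac{5}{\left(a^{2} + x^{2}\right)^{2}} \, dx = \frac{5 \pi}{4 a^{3}}$.

Repeating — each differentiation of $1/(x^2+a^2)^j$ produces $-2ja/(x^2+a^2)^{j+1}$ — and dividing through by $-2ja$ at each step yields, after $2$ differentiations in total,
$$\int_{0}^{\infty} \frac{5}{\left(a^{2} + x^{2}\right)^{3}} \, dx = \frac{15 \pi}{16 a^{5}}.$$

Setting $a = \frac{3}{2}$:
$$I = \frac{10 \pi}{81}.$$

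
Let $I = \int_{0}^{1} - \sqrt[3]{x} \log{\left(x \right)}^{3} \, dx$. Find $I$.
$\frac{243}{128}$

Begin with the known integral
$$J(a) = \int_{0}^{1} - x^{a} \, dx = - \frac{1}{a + 1}.$$

Differentiating under the integral sign brings down a factor of $\ln x$:
$$\frac{dJ}{da} = \int_{0}^{1} - x^{a} \log{\left(x \right)} \, dx = \frac{1}{\left(a + 1\right)^{2}}.$$

Repeating $3$ times in total — each differentiation brings down another $\ln x$ — gives
$$\frac{d^{3}J}{da^{3}} = \int_{0}^{1} - x^{a} \log{\left(x \right)}^{3} \, dx = \frac{6}{\left(a + 1\right)^{4}},$$
and the integrand here is exactly the target integrand, so $I = \frac{6}{\left(a + 1\right)^{4}}$.

Setting $a = \frac{1}{3}$:
$$I = \frac{243}{128}.$$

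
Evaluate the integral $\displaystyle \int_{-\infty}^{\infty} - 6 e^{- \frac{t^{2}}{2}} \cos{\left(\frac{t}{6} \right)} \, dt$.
$- \frac{6 \sqrt{2} \sqrt{\pi}}{e^{\frac{1}{72}}}$

Let $b$ denote the cosine frequency and define $I(b) = \int_{-\infty}^{\infty} - 6 e^{- \frac{t^{2}}{2}} \cos{\left(b t \right)} \, dt$.

Differentiating under the integral sign,
$$I'(b) = \int_{-\infty}^{\infty} 6 t e^{- \frac{t^{2}}{2}} \sin{\left(b t \right)} \, dt.$$

Integrate $\int_{-\infty}^{\infty} t \sin(b t)\, e^{- \frac{t^{2}}{2}}\, dt$ by parts with $u = \sin(b t)$ and $dv = t\, e^{- \frac{t^{2}}{2}}\, dt$, giving $v = - e^{- \frac{t^{2}}{2}}$. The boundary term vanishes and
$$\int_{-\infty}^{\infty} t \sin(b t)\, e^{- \frac{t^{2}}{2}}\, dt = b \int_{-\infty}^{\infty} \cos(b t)\, e^{- \frac{t^{2}}{2}}\, dt,$$
so $I'(b) = - b\, I(b)$.

This is a separable first-order ODE; solving with the initial condition $I(0) = \int_{-\infty}^{\infty} - 6 e^{- \frac{t^{2}}{2}}\,dt = - 6 \sqrt{2} \sqrt{\pi}$ gives
$$I(b) = - 6 \sqrt{2} \sqrt{\pi} e^{- \frac{b^{2}}{2}}.$$

Setting $b = \frac{1}{6}$:
$$I = - \frac{6 \sqrt{2} \sqrt{\pi}}{e^{\frac{1}{72}}}.$$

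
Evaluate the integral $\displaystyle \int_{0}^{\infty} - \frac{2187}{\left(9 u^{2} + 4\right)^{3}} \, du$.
$- \frac{2187 \pi}{512}$

Begin with the known result
$$J(a) = \int_{0}^{\infty} - \frac{3}{a^{2} + u^{2}} \, du = - \frac{3 \pi}{2 a}.$$

Differentiating under the integral sign with respect to $a$,
$$\frac{dJ}{da} = \int_{0}^{\infty} \frac{6 a}{\left(a^{2} + u^{2}\right)^{2}} \, du = \frac{3 \pi}{2 a^{2}},$$
so $\int_{0}^{\infty} - \frac{3}{\left(a^{2} + u^{2}\right)^{2}} \, du = - \frac{3 \pi}{4 a^{3}}$.

Repeating — each differentiation of $1/(u^2+a^2)^j$ produces $-2ja/(u^2+a^2)^{j+1}$ — and dividing through by $-2ja$ at each step yields, after $2$ differentiations in total,
$$\int_{0}^{\infty} - \frac{3}{\left(a^{2} + u^{2}\right)^{3}} \, du = - \frac{9 \pi}{16 a^{5}}.$$

Setting $a = \frac{2}{3}$:
$$I = - \frac{2187 \pi}{512}.$$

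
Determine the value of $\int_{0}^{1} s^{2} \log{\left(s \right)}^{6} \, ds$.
$\frac{80}{243}$

Start from the elementary integral
$$J(a) = \int_{0}^{1} s^{a} \, ds = \frac{1}{a + 1}.$$

Differentiating under the integral sign brings down a factor of $\ln s$:
$$\frac{dJ}{da} = \int_{0}^{1} s^{a} \log{\left(s \right)} \, ds = - \frac{1}{\left(a + 1\right)^{2}}.$$

Repeating $6$ times in total — each differentiation brings down another $\ln s$ — gives
$$\frac{d^{6}J}{da^{6}} = \int_{0}^{1} s^{a} \log{\left(s \right)}^{6} \, ds = \frac{720}{\left(a + 1\right)^{7}},$$
and the integrand here is exactly the target integrand, so $I = \frac{720}{\left(a + 1\right)^{7}}$.

Setting $a = 2$:
$$I = \frac{80}{243}.$$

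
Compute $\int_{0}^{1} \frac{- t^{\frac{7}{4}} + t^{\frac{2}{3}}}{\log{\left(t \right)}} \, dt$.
$- \log{\left(33 \right)} + \log{\left(20 \right)}$

Consider the one-parameter family: let $I(a) = \int_{0}^{1} \frac{t^{\frac{2}{3}} - t^{a}}{\log{\left(t \right)}} \, dt$.

Since $\dfrac{\partial}{\partial a}\,t^{a} = t^{a} \ln t$, the $\ln t$ in the denominator cancels and
$$\frac{dI}{da} = \int_{0}^{1} -1 t^{a} \, dt = -1 \left[\frac{t^{a+1}}{a+1}\right]_0^1 = - \frac{1}{a + 1}.$$

Integrating with respect to $a$ gives $I(a) = - \log{\left(\frac{3 a}{5} + \frac{3}{5} \right)} + C$.

At $a = \frac{2}{3}$ the integrand is identically $0$, so $I(\frac{2}{3}) = 0$. The closed form gives $0$, hence $C = 0$.

Setting $a = \frac{7}{4}$:
$$I = - \log{\left(33 \right)} + \log{\left(20 \right)}.$$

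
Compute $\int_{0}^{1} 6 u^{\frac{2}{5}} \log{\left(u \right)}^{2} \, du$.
$\frac{1500}{343}$

Begin with the known integral
$$J(a) = \int_{0}^{1} 6 u^{a} \, du = \frac{6}{a + 1}.$$

Differentiating under the integral sign brings down a factor of $\ln u$:
$$\frac{dJ}{da} = \int_{0}^{1} 6 u^{a} \log{\left(u \right)} \, du = - \frac{6}{\left(a + 1\right)^{2}}.$$

Repeating twice in total — each differentiation brings down another $\ln u$ — gives
$$\frac{d^{2}J}{da^{2}} = \int_{0}^{1} 6 u^{a} \log{\left(u \right)}^{2} \, du = \frac{12}{\left(a + 1\right)^{3}},$$
and the integrand here is exactly the target integrand, so $I = \frac{12}{\left(a + 1\right)^{3}}$.

Setting $a = \frac{2}{5}$:
$$I = \frac{1500}{343}.$$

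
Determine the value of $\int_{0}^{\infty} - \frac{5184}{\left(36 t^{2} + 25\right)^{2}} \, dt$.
$- \frac{216 \pi}{125}$

Start from the standard arctangent integral
$$J(a) = \int_{0}^{\infty} - \frac{4}{a^{2} + t^{2}} \, dt = - \frac{2 \pi}{a}.$$

Differentiating under the integral sign with respect to $a$,
$$\frac{dJ}{da} = \int_{0}^{\infty} \frac{8 a}{\left(a^{2} + t^{2}\right)^{2}} \, dt = \frac{2 \pi}{a^{2}},$$
so $\int_{0}^{\infty} - \frac{4}{\left(a^{2} + t^{2}\right)^{2}} \, dt = - \frac{\pi}{a^{3}}$.

Setting $a = \frac{5}{6}$:
$$I = - \frac{216 \pi}{125}.$$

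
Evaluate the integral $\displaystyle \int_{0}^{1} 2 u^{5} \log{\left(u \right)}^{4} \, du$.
$\frac{1}{162}$

Start from the elementary integral
$$J(a) = \int_{0}^{1} 2 u^{a} \, du = \frac{2}{a + 1}.$$

Differentiating under the integral sign brings down a factor of $\ln u$:
$$\frac{dJ}{da} = \int_{0}^{1} 2 u^{a} \log{\left(u \right)} \, du = - \frac{2}{\left(a + 1\right)^{2}}.$$

Repeating $4$ times in total — each differentiation brings down another $\ln u$ — gives
$$\frac{d^{4}J}{da^{4}} = \int_{0}^{1} 2 u^{a} \log{\left(u \right)}^{4} \, du = \frac{48}{\left(a + 1\right)^{5}},$$
and the integrand here is exactly the target integrand, so $I = \frac{48}{\left(a + 1\right)^{5}}$.

Setting $a = 5$:
$$I = \frac{1}{162}.$$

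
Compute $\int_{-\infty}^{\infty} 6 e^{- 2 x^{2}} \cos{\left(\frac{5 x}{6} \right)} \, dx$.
$\frac{3 \sqrt{2} \sqrt{\pi}}{e^{\frac{25}{288}}}$

Treat the cosine frequency as a parameter and define $I(b) = \int_{-\infty}^{\infty} 6 e^{- 2 x^{2}} \cos{\left(b x \right)} \, dx$.

Differentiating under the integral sign,
$$I'(b) = \int_{-\infty}^{\infty} - 6 x e^{- 2 x^{2}} \sin{\left(b x \right)} \, dx.$$

Integrate $\int_{-\infty}^{\infty} x \sin(b x)\, e^{- 2 x^{2}}\, dx$ by parts with $u = \sin(b x)$ and $dv = x\, e^{- 2 x^{2}}\, dx$, giving $v = - \frac{e^{- 2 x^{2}}}{4}$. The boundary term vanishes and
$$\int_{-\infty}^{\infty} x \sin(b x)\, e^{- 2 x^{2}}\, dx = \frac{b}{4} \int_{-\infty}^{\infty} \cos(b x)\, e^{- 2 x^{2}}\, dx,$$
so $I'(b) = - \frac{b}{4}\, I(b)$.

This is a separable first-order ODE; solving with the initial condition $I(0) = \int_{-\infty}^{\infty} 6 e^{- 2 x^{2}}\,dx = 3 \sqrt{2} \sqrt{\pi}$ gives
$$I(b) = 3 \sqrt{2} \sqrt{\pi} e^{- \frac{b^{2}}{8}}.$$

Setting $b = \frac{5}{6}$:
$$I = \frac{3 \sqrt{2} \sqrt{\pi}}{e^{\frac{25}{288}}}.$$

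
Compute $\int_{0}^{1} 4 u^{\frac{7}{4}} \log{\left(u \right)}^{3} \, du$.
$- \frac{6144}{14641}$

Consider the simpler parametrised integral
$$J(a) = \int_{0}^{1} 4 u^{a} \, du = \frac{4}{a + 1}.$$

Differentiating under the integral sign brings down a factor of $\ln u$:
$$\frac{dJ}{da} = \int_{0}^{1} 4 u^{a} \log{\left(u \right)} \, du = - \frac{4}{\left(a + 1\right)^{2}}.$$

Repeating $3$ times in total — each differentiation brings down another $\ln u$ — gives
$$\frac{d^{3}J}{da^{3}} = \int_{0}^{1} 4 u^{a} \log{\left(u \right)}^{3} \, du = - \frac{24}{\left(a + 1\right)^{4}},$$
and the integrand here is exactly the target integrand, so $I = - \frac{24}{\left(a + 1\right)^{4}}$.

Setting $a = \frac{7}{4}$:
$$I = - \frac{6144}{14641}.$$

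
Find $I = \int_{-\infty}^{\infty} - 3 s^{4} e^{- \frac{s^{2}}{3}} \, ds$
$- \frac{81 \sqrt{3} \sqrt{\pi}}{4}$

Consider the simpler parametrised integral
$$J(a) = \int_{-\infty}^{\infty} - 3 e^{- a s^{2}} \, ds = - \frac{3 \sqrt{\pi}}{\sqrt{a}}.$$

Differentiating under the integral sign brings down a factor of $(-s^2)$:
$$\frac{dJ}{da} = \int_{-\infty}^{\infty} 3 s^{2} e^{- a s^{2}} \, ds = \frac{3 \sqrt{\pi}}{2 a^{\frac{3}{2}}}.$$

Repeating twice in total — each differentiation brings down another $(-s^2)$ — gives
$$\frac{d^{2}J}{da^{2}} = \int_{-\infty}^{\infty} - 3 s^{4} e^{- a s^{2}} \, ds = - \frac{9 \sqrt{\pi}}{4 a^{\frac{5}{2}}},$$
and the integrand here is exactly the target integrand, so $I = - \frac{9 \sqrt{\pi}}{4 a^{\frac{5}{2}}}$.

Setting $a = \frac{1}{3}$:
$$I = - \frac{81 \sqrt{3} \sqrt{\pi}}{4}.$$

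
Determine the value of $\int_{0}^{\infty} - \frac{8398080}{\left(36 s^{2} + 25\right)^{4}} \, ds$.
$- \frac{8748 \pi}{3125}$

Start from the standard arctangent integral
$$J(a) = \int_{0}^{\infty} - \frac{5}{a^{2} + s^{2}} \, ds = - \frac{5 \pi}{2 a}.$$

Differentiating under the integral sign with respect to $a$,
$$\frac{dJ}{da} = \int_{0}^{\infty} \frac{10 a}{\left(a^{2} + s^{2}\right)^{2}} \, ds = \frac{5 \pi}{2 a^{2}},$$
so $\int_{0}^{\infty} - \frac{5}{\left(a^{2} + s^{2}\right)^{2}} \, ds = - \frac{5 \pi}{4 a^{3}}$.

Repeating — each differentiation of $1/(s^2+a^2)^j$ produces $-2ja/(s^2+a^2)^{j+1}$ — and dividing through by $-2ja$ at each step yields, after $3$ differentiations in total,
$$\int_{0}^{\infty} - \frac{5}{\left(a^{2} + s^{2}\right)^{4}} \, ds = - \frac{25 \pi}{32 a^{7}}.$$

Setting $a = \frac{5}{6}$:
$$I = - \frac{8748 \pi}{3125}.$$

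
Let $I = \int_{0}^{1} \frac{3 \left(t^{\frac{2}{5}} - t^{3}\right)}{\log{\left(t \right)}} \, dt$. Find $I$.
$\log{\left(\frac{343}{8000} \right)}$

Consider the one-parameter family: let $I(a) = \int_{0}^{1} \frac{3 \left(- t^{3} + t^{a}\right)}{\log{\left(t \right)}} \, dt$.

Since $\dfrac{\partial}{\partial a}\,t^{a} = t^{a} \ln t$, the $\ln t$ in the denominator cancels and
$$\frac{dI}{da} = \int_{0}^{1} 3 t^{a} \, dt = 3 \left[\frac{t^{a+1}}{a+1}\right]_0^1 = \frac{3}{a + 1}.$$

Integrating with respect to $a$ gives $I(a) = \log{\left(\frac{\left(a + 1\right)^{3}}{64} \right)} + C$.

At $a = 3$ the integrand is identically $0$, so $I(3) = 0$. The closed form gives $0$, hence $C = 0$.

Setting $a = \frac{2}{5}$:
$$I = \log{\left(\frac{343}{8000} \right)}.$$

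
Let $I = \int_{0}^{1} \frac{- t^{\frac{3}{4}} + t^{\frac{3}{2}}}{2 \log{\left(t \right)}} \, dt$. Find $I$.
$\log{\left(\frac{\sqrt{70}}{7} \right)}$

Introduce a parameter $a$ in the exponent: let $I(a) = \int_{0}^{1} \frac{t^{\frac{3}{2}} - t^{a}}{2 \log{\left(t \right)}} \, dt$.

Since $\dfrac{\partial}{\partial a}\,t^{a} = t^{a} \ln t$, the $\ln t$ in the denominator cancels and
$$\frac{dI}{da} = \int_{0}^{1} - \frac{1}{2} t^{a} \, dt = - \frac{1}{2} \left[\frac{t^{a+1}}{a+1}\right]_0^1 = - \frac{1}{2 a + 2}.$$

Integrating with respect to $a$ gives $I(a) = - \frac{\log{\left(a + 1 \right)}}{2} - \frac{\log{\left(2 \right)}}{2} + \frac{\log{\left(5 \right)}}{2} + C$.

At $a = \frac{3}{2}$ the integrand is identically $0$, so $I(\frac{3}{2}) = 0$. The closed form gives $0$, hence $C = 0$.

Setting $a = \frac{3}{4}$:
$$I = \log{\left(\frac{\sqrt{70}}{7} \right)}.$$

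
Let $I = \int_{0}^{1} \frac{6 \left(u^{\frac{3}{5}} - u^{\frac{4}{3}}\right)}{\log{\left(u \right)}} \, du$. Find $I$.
$\log{\left(\frac{191102976}{1838265625} \right)}$

Replace the exponent $\frac{3}{5}$ by a parameter $a$: let $I(a) = \int_{0}^{1} \frac{6 \left(- u^{\frac{4}{3}} + u^{a}\right)}{\log{\left(u \right)}} \, du$.

Since $\dfrac{\partial}{\partial a}\,u^{a} = u^{a} \ln u$, the $\ln u$ in the denominator cancels and
$$\frac{dI}{da} = \int_{0}^{1} 6 u^{a} \, du = 6 \left[\frac{u^{a+1}}{a+1}\right]_0^1 = \frac{6}{a + 1}.$$

Integrating with respect to $a$ gives $I(a) = \log{\left(\frac{729 \left(a + 1\right)^{6}}{117649} \right)} + C$.

At $a = \frac{4}{3}$ the integrand is identically $0$, so $I(\frac{4}{3}) = 0$. The closed form gives $0$, hence $C = 0$.

Setting $a = \frac{3}{5}$:
$$I = \log{\left(\frac{191102976}{1838265625} \right)}.$$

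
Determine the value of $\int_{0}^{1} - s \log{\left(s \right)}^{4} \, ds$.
$- \frac{3}{4}$

Begin with the known integral
$$J(a) = \int_{0}^{1} - s^{a} \, ds = - \frac{1}{a + 1}.$$

Differentiating under the integral sign brings down a factor of $\ln s$:
$$\frac{dJ}{da} = \int_{0}^{1} - s^{a} \log{\left(s \right)} \, ds = \frac{1}{\left(a + 1\right)^{2}}.$$

Repeating $4$ times in total — each differentiation brings down another $\ln s$ — gives
$$\frac{d^{4}J}{da^{4}} = \int_{0}^{1} - s^{a} \log{\left(s \right)}^{4} \, ds = - \frac{24}{\left(a + 1\right)^{5}},$$
and the integrand here is exactly the target integrand, so $I = - \frac{24}{\left(a + 1\right)^{5}}$.

Setting $a = 1$:
$$I = - \frac{3}{4}.$$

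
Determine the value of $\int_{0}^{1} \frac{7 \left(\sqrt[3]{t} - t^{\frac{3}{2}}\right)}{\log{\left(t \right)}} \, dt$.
$- \log{\left(\frac{170859375}{2097152} \right)}$

Replace the exponent $\frac{3}{2}$ by a parameter $a$: let $I(a) = \int_{0}^{1} \frac{7 \left(\sqrt[3]{t} - t^{a}\right)}{\log{\left(t \right)}} \, dt$.

Since $\dfrac{\partial}{\partial a}\,t^{a} = t^{a} \ln t$, the $\ln t$ in the denominator cancels and
$$\frac{dI}{da} = \int_{0}^{1} -7 t^{a} \, dt = -7 \left[\frac{t^{a+1}}{a+1}\right]_0^1 = - \frac{7}{a + 1}.$$

Integrating with respect to $a$ gives $I(a) = - \log{\left(\frac{2187 \left(a + 1\right)^{7}}{16384} \right)} + C$.

At $a = \frac{1}{3}$ the integrand is identically $0$, so $I(\frac{1}{3}) = 0$. The closed form gives $0$, hence $C = 0$.

Setting $a = \frac{3}{2}$:
$$I = - \log{\left(\frac{170859375}{2097152} \right)}.$$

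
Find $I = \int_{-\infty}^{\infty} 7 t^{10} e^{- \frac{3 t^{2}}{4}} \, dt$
$\frac{15680 \sqrt{3} \sqrt{\pi}}{27}$

Consider the simpler parametrised integral
$$J(a) = \int_{-\infty}^{\infty} 7 e^{- a t^{2}} \, dt = \frac{7 \sqrt{\pi}}{\sqrt{a}}.$$

Differentiating under the integral sign brings down a factor of $(-t^2)$:
$$\frac{dJ}{da} = \int_{-\infty}^{\infty} - 7 t^{2} e^{- a t^{2}} \, dt = - \frac{7 \sqrt{\pi}}{2 a^{\frac{3}{2}}}.$$

Repeating $5$ times in total — each differentiation brings down another $(-t^2)$ — gives
$$\frac{d^{5}J}{da^{5}} = \int_{-\infty}^{\infty} - 7 t^{10} e^{- a t^{2}} \, dt = - \frac{6615 \sqrt{\pi}}{32 a^{\frac{11}{2}}},$$
and the integrand here is $(-1)^{5}$ times the target integrand, so $I = (-1)^{5}\,\frac{d^{5}J}{da^{5}} = \frac{6615 \sqrt{\pi}}{32 a^{\frac{11}{2}}}$.

Setting $a = \frac{3}{4}$:
$$I = \frac{15680 \sqrt{3} \sqrt{\pi}}{27}.$$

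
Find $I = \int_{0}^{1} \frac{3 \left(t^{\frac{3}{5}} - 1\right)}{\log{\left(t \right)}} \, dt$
$\log{\left(\frac{512}{125} \right)}$

Replace the exponent $\frac{3}{5}$ by a parameter $a$: let $I(a) = \int_{0}^{1} \frac{3 \left(t^{a} - 1\right)}{\log{\left(t \right)}} \, dt$.

Since $\dfrac{\partial}{\partial a}\,t^{a} = t^{a} \ln t$, the $\ln t$ in the denominator cancels and
$$\frac{dI}{da} = \int_{0}^{1} 3 t^{a} \, dt = 3 \left[\frac{t^{a+1}}{a+1}\right]_0^1 = \frac{3}{a + 1}.$$

Integrating with respect to $a$ gives $I(a) = 3 \log{\left(a + 1 \right)} + C$.

At $a = 0$ the integrand is identically $0$, so $I(0) = 0$. The closed form gives $0$, hence $C = 0$.

Setting $a = \frac{3}{5}$:
$$I = \log{\left(\frac{512}{125} \right)}.$$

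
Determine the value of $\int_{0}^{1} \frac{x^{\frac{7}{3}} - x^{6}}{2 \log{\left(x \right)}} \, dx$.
$\log{\left(\frac{\sqrt{210}}{21} \right)}$

Consider the one-parameter family: let $I(a) = \int_{0}^{1} \frac{x^{\frac{7}{3}} - x^{a}}{2 \log{\left(x \right)}} \, dx$.

Since $\dfrac{\partial}{\partial a}\,x^{a} = x^{a} \ln x$, the $\ln x$ in the denominator cancels and
$$\frac{dI}{da} = \int_{0}^{1} - \frac{1}{2} x^{a} \, dx = - \frac{1}{2} \left[\frac{x^{a+1}}{a+1}\right]_0^1 = - \frac{1}{2 a + 2}.$$

Integrating with respect to $a$ gives $I(a) = - \frac{\log{\left(a + 1 \right)}}{2} - \frac{\log{\left(3 \right)}}{2} + \frac{\log{\left(10 \right)}}{2} + C$.

At $a = \frac{7}{3}$ the integrand is identically $0$, so $I(\frac{7}{3}) = 0$. The closed form gives $0$, hence $C = 0$.

Setting $a = 6$:
$$I = \log{\left(\frac{\sqrt{210}}{21} \right)}.$$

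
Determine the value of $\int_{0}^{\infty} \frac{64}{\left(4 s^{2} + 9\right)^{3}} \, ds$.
$\frac{2 \pi}{81}$

Begin with the known result
$$J(a) = \int_{0}^{\infty} \frac{1}{a^{2} + s^{2}} \, ds = \frac{\pi}{2 a}.$$

Differentiating under the integral sign with respect to $a$,
$$\frac{dJ}{da} = \int_{0}^{\infty} - \frac{2 a}{\left(a^{2} + s^{2}\right)^{2}} \, ds = - \frac{\pi}{2 a^{2}},$$
so $\int_{0}^{\infty} \frac{1}{\left(a^{2} + s^{2}\right)^{2}} \, ds = \frac{\pi}{4 a^{3}}$.

Repeating — each differentiation of $1/(s^2+a^2)^j$ produces $-2ja/(s^2+a^2)^{j+1}$ — and dividing through by $-2ja$ at each step yields, after $2$ differentiations in total,
$$\int_{0}^{\infty} \frac{1}{\left(a^{2} + s^{2}\right)^{3}} \, ds = \frac{3 \pi}{16 a^{5}}.$$

Setting $a = \frac{3}{2}$:
$$I = \frac{2 \pi}{81}.$$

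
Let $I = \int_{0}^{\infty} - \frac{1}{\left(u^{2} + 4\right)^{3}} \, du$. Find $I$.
$- \frac{3 \pi}{512}$

Start from the standard arctangent integral
$$J(a) = \int_{0}^{\infty} - \frac{1}{a^{2} + u^{2}} \, du = - \frac{\pi}{2 a}.$$

Differentiating under the integral sign with respect to $a$,
$$\frac{dJ}{da} = \int_{0}^{\infty} \frac{2 a}{\left(a^{2} + u^{2}\right)^{2}} \, du = \frac{\pi}{2 a^{2}},$$
so $\int_{0}^{\infty} - \frac{1}{\left(a^{2} + u^{2}\right)^{2}} \, du = - \frac{\pi}{4 a^{3}}$.

Repeating — each differentiation of $1/(u^2+a^2)^j$ produces $-2ja/(u^2+a^2)^{j+1}$ — and dividing through by $-2ja$ at each step yields, after $2$ differentiations in total,
$$\int_{0}^{\infty} - \frac{1}{\left(a^{2} + u^{2}\right)^{3}} \, du = - \frac{3 \pi}{16 a^{5}}.$$

Setting $a = 2$:
$$I = - \frac{3 \pi}{512}.$$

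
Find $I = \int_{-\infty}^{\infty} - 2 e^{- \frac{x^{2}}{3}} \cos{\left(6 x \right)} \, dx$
$- \frac{2 \sqrt{3} \sqrt{\pi}}{e^{27}}$

Let $b$ denote the cosine frequency and define $I(b) = \int_{-\infty}^{\infty} - 2 e^{- \frac{x^{2}}{3}} \cos{\left(b x \right)} \, dx$.

Differentiating under the integral sign,
$$I'(b) = \int_{-\infty}^{\infty} 2 x e^{- \frac{x^{2}}{3}} \sin{\left(b x \right)} \, dx.$$

Integrate $\int_{-\infty}^{\infty} x \sin(b x)\, e^{- \frac{x^{2}}{3}}\, dx$ by parts with $u = \sin(b x)$ and $dv = x\, e^{- \frac{x^{2}}{3}}\, dx$, giving $v = - \frac{3 e^{- \frac{x^{2}}{3}}}{2}$. The boundary term vanishes and
$$\int_{-\infty}^{\infty} x \sin(b x)\, e^{- \frac{x^{2}}{3}}\, dx = \frac{3 b}{2} \int_{-\infty}^{\infty} \cos(b x)\, e^{- \frac{x^{2}}{3}}\, dx,$$
so $I'(b) = - \frac{3 b}{2}\, I(b)$.

This is a separable first-order ODE; solving with the initial condition $I(0) = \int_{-\infty}^{\infty} - 2 e^{- \frac{x^{2}}{3}}\,dx = - 2 \sqrt{3} \sqrt{\pi}$ gives
$$I(b) = - 2 \sqrt{3} \sqrt{\pi} e^{- \frac{3 b^{2}}{4}}.$$

Setting $b = 6$:
$$I = - \frac{2 \sqrt{3} \sqrt{\pi}}{e^{27}}.$$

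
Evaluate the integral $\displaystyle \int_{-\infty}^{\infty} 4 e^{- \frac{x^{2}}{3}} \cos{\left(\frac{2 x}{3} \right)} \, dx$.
$\frac{4 \sqrt{3} \sqrt{\pi}}{e^{\frac{1}{3}}}$

Treat the cosine frequency as a parameter and define $I(b) = \int_{-\infty}^{\infty} 4 e^{- \frac{x^{2}}{3}} \cos{\left(b x \right)} \, dx$.

Differentiating under the integral sign,
$$I'(b) = \int_{-\infty}^{\infty} - 4 x e^{- \frac{x^{2}}{3}} \sin{\left(b x \right)} \, dx.$$

Integrate $\int_{-\infty}^{\infty} x \sin(b x)\, e^{- \frac{x^{2}}{3}}\, dx$ by parts with $u = \sin(b x)$ and $dv = x\, e^{- \frac{x^{2}}{3}}\, dx$, giving $v = - \frac{3 e^{- \frac{x^{2}}{3}}}{2}$. The boundary term vanishes and
$$\int_{-\infty}^{\infty} x \sin(b x)\, e^{- \frac{x^{2}}{3}}\, dx = \frac{3 b}{2} \int_{-\infty}^{\infty} \cos(b x)\, e^{- \frac{x^{2}}{3}}\, dx,$$
so $I'(b) = - \frac{3 b}{2}\, I(b)$.

This is a separable first-order ODE; solving with the initial condition $I(0) = \int_{-\infty}^{\infty} 4 e^{- \frac{x^{2}}{3}}\,dx = 4 \sqrt{3} \sqrt{\pi}$ gives
$$I(b) = 4 \sqrt{3} \sqrt{\pi} e^{- \frac{3 b^{2}}{4}}.$$

Setting $b = \frac{2}{3}$:
$$I = \frac{4 \sqrt{3} \sqrt{\pi}}{e^{\frac{1}{3}}}.$$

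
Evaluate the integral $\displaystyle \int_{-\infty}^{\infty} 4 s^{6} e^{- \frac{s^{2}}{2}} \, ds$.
$60 \sqrt{2} \sqrt{\pi}$

Start from the elementary integral
$$J(a) = \int_{-\infty}^{\infty} 4 e^{- a s^{2}} \, ds = \frac{4 \sqrt{\pi}}{\sqrt{a}}.$$

Differentiating under the integral sign brings down a factor of $(-s^2)$:
$$\frac{dJ}{da} = \int_{-\infty}^{\infty} - 4 s^{2} e^{- a s^{2}} \, ds = - \frac{2 \sqrt{\pi}}{a^{\frac{3}{2}}}.$$

Repeating $3$ times in total — each differentiation brings down another $(-s^2)$ — gives
$$\frac{d^{3}J}{da^{3}} = \int_{-\infty}^{\infty} - 4 s^{6} e^{- a s^{2}} \, ds = - \frac{15 \sqrt{\pi}}{2 a^{\frac{7}{2}}},$$
and the integrand here is $(-1)^{3}$ times the target integrand, so $I = (-1)^{3}\,\frac{d^{3}J}{da^{3}} = \frac{15 \sqrt{\pi}}{2 a^{\frac{7}{2}}}$.

Setting $a = \frac{1}{2}$:
$$I = 60 \sqrt{2} \sqrt{\pi}.$$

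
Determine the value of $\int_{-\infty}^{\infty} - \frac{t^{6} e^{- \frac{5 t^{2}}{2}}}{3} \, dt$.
$- \frac{\sqrt{10} \sqrt{\pi}}{125}$

Begin with the known integral
$$J(a) = \int_{-\infty}^{\infty} - \frac{e^{- a t^{2}}}{3} \, dt = - \frac{\sqrt{\pi}}{3 \sqrt{a}}.$$

Differentiating under the integral sign brings down a factor of $(-t^2)$:
$$\frac{dJ}{da} = \int_{-\infty}^{\infty} \frac{t^{2} e^{- a t^{2}}}{3} \, dt = \frac{\sqrt{\pi}}{6 a^{\frac{3}{2}}}.$$

Repeating $3$ times in total — each differentiation brings down another $(-t^2)$ — gives
$$\frac{d^{3}J}{da^{3}} = \int_{-\infty}^{\infty} \frac{t^{6} e^{- a t^{2}}}{3} \, dt = \frac{5 \sqrt{\pi}}{8 a^{\frac{7}{2}}},$$
and the integrand here is $(-1)^{3}$ times the target integrand, so $I = (-1)^{3}\,\frac{d^{3}J}{da^{3}} = - \frac{5 \sqrt{\pi}}{8 a^{\frac{7}{2}}}$.

Setting $a = \frac{5}{2}$:
$$I = - \frac{\sqrt{10} \sqrt{\pi}}{125}.$$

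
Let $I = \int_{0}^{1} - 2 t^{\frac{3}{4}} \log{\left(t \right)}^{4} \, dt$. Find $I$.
$- \frac{49152}{16807}$

Begin with the known integral
$$J(a) = \int_{0}^{1} - 2 t^{a} \, dt = - \frac{2}{a + 1}.$$

Differentiating under the integral sign brings down a factor of $\ln t$:
$$\frac{dJ}{da} = \int_{0}^{1} - 2 t^{a} \log{\left(t \right)} \, dt = \frac{2}{\left(a + 1\right)^{2}}.$$

Repeating $4$ times in total — each differentiation brings down another $\ln t$ — gives
$$\frac{d^{4}J}{da^{4}} = \int_{0}^{1} - 2 t^{a} \log{\left(t \right)}^{4} \, dt = - \frac{48}{\left(a + 1\right)^{5}},$$
and the integrand here is exactly the target integrand, so $I = - \frac{48}{\left(a + 1\right)^{5}}$.

Setting $a = \frac{3}{4}$:
$$I = - \frac{49152}{16807}.$$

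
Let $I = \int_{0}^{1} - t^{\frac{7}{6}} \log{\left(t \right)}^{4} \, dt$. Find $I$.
$- \frac{186624}{371293}$

Begin with the known integral
$$J(a) = \int_{0}^{1} - t^{a} \, dt = - \frac{1}{a + 1}.$$

Differentiating under the integral sign brings down a factor of $\ln t$:
$$\frac{dJ}{da} = \int_{0}^{1} - t^{a} \log{\left(t \right)} \, dt = \frac{1}{\left(a + 1\right)^{2}}.$$

Repeating $4$ times in total — each differentiation brings down another $\ln t$ — gives
$$\frac{d^{4}J}{da^{4}} = \int_{0}^{1} - t^{a} \log{\left(t \right)}^{4} \, dt = - \frac{24}{\left(a + 1\right)^{5}},$$
and the integrand here is exactly the target integrand, so $I = - \frac{24}{\left(a + 1\right)^{5}}$.

Setting $a = \frac{7}{6}$:
$$I = - \frac{186624}{371293}.$$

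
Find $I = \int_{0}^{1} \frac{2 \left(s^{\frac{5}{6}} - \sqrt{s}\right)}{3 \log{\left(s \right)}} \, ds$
$\log{\left(\frac{33^{\frac{2}{3}}}{9} \right)}$

Consider the one-parameter family: let $I(a) = \int_{0}^{1} \frac{2 \left(s^{\frac{5}{6}} - s^{a}\right)}{3 \log{\left(s \right)}} \, ds$.

Since $\dfrac{\partial}{\partial a}\,s^{a} = s^{a} \ln s$, the $\ln s$ in the denominator cancels and
$$\frac{dI}{da} = \int_{0}^{1} - \frac{2}{3} s^{a} \, ds = - \frac{2}{3} \left[\frac{s^{a+1}}{a+1}\right]_0^1 = - \frac{2}{3 a + 3}.$$

Integrating with respect to $a$ gives $I(a) = - \frac{2 \log{\left(a + 1 \right)}}{3} - \frac{2 \log{\left(6 \right)}}{3} + \frac{2 \log{\left(11 \right)}}{3} + C$.

At $a = \frac{5}{6}$ the integrand is identically $0$, so $I(\frac{5}{6}) = 0$. The closed form gives $0$, hence $C = 0$.

Setting $a = \frac{1}{2}$:
$$I = \log{\left(\frac{33^{\frac{2}{3}}}{9} \right)}.$$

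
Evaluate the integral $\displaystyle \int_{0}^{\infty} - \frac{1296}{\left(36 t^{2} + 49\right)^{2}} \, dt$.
$- \frac{54 \pi}{343}$

Begin with the known result
$$J(a) = \int_{0}^{\infty} - \frac{1}{a^{2} + t^{2}} \, dt = - \frac{\pi}{2 a}.$$

Differentiating under the integral sign with respect to $a$,
$$\frac{dJ}{da} = \int_{0}^{\infty} \frac{2 a}{\left(a^{2} + t^{2}\right)^{2}} \, dt = \frac{\pi}{2 a^{2}},$$
so $\int_{0}^{\infty} - \frac{1}{\left(a^{2} + t^{2}\right)^{2}} \, dt = - \frac{\pi}{4 a^{3}}$.

Setting $a = \frac{7}{6}$:
$$I = - \frac{54 \pi}{343}.$$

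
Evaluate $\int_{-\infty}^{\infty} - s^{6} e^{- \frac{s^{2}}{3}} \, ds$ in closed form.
$- \frac{405 \sqrt{3} \sqrt{\pi}}{8}$

Begin with the known integral
$$J(a) = \int_{-\infty}^{\infty} - e^{- a s^{2}} \, ds = - \frac{\sqrt{\pi}}{\sqrt{a}}.$$

Differentiating under the integral sign brings down a factor of $(-s^2)$:
$$\frac{dJ}{da} = \int_{-\infty}^{\infty} s^{2} e^{- a s^{2}} \, ds = \frac{\sqrt{\pi}}{2 a^{\frac{3}{2}}}.$$

Repeating $3$ times in total — each differentiation brings down another $(-s^2)$ — gives
$$\frac{d^{3}J}{da^{3}} = \int_{-\infty}^{\infty} s^{6} e^{- a s^{2}} \, ds = \frac{15 \sqrt{\pi}}{8 a^{\frac{7}{2}}},$$
and the integrand here is $(-1)^{3}$ times the target integrand, so $I = (-1)^{3}\,\frac{d^{3}J}{da^{3}} = - \frac{15 \sqrt{\pi}}{8 a^{\frac{7}{2}}}$.

Setting $a = \frac{1}{3}$:
$$I = - \frac{405 \sqrt{3} \sqrt{\pi}}{8}.$$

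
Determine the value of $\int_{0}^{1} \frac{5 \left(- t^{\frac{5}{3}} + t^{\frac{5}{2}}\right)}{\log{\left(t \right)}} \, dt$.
$\log{\left(\frac{4084101}{1048576} \right)}$

Consider the one-parameter family: let $I(a) = \int_{0}^{1} \frac{5 \left(- t^{\frac{5}{3}} + t^{a}\right)}{\log{\left(t \right)}} \, dt$.

Since $\dfrac{\partial}{\partial a}\,t^{a} = t^{a} \ln t$, the $\ln t$ in the denominator cancels and
$$\frac{dI}{da} = \int_{0}^{1} 5 t^{a} \, dt = 5 \left[\frac{t^{a+1}}{a+1}\right]_0^1 = \frac{5}{a + 1}.$$

Integrating with respect to $a$ gives $I(a) = \log{\left(\frac{243 \left(a + 1\right)^{5}}{32768} \right)} + C$.

At $a = \frac{5}{3}$ the integrand is identically $0$, so $I(\frac{5}{3}) = 0$. The closed form gives $0$, hence $C = 0$.

Setting $a = \frac{5}{2}$:
$$I = \log{\left(\frac{4084101}{1048576} \right)}.$$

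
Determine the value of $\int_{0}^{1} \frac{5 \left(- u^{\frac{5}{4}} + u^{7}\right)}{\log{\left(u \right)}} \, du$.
$- \log{\left(\frac{59049}{33554432} \right)}$

Introduce a parameter $a$ in the exponent: let $I(a) = \int_{0}^{1} \frac{5 \left(u^{7} - u^{a}\right)}{\log{\left(u \right)}} \, du$.

Since $\dfrac{\partial}{\partial a}\,u^{a} = u^{a} \ln u$, the $\ln u$ in the denominator cancels and
$$\frac{dI}{da} = \int_{0}^{1} -5 u^{a} \, du = -5 \left[\frac{u^{a+1}}{a+1}\right]_0^1 = - \frac{5}{a + 1}.$$

Integrating with respect to $a$ gives $I(a) = - \log{\left(\frac{\left(a + 1\right)^{5}}{32768} \right)} + C$.

At $a = 7$ the integrand is identically $0$, so $I(7) = 0$. The closed form gives $0$, hence $C = 0$.

Setting $a = \frac{5}{4}$:
$$I = - \log{\left(\frac{59049}{33554432} \right)}.$$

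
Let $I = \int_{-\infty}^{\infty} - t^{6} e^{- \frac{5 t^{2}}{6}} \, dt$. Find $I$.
$- \frac{81 \sqrt{30} \sqrt{\pi}}{125}$

Start from the elementary integral
$$J(a) = \int_{-\infty}^{\infty} - e^{- a t^{2}} \, dt = - \frac{\sqrt{\pi}}{\sqrt{a}}.$$

Differentiating under the integral sign brings down a factor of $(-t^2)$:
$$\frac{dJ}{da} = \int_{-\infty}^{\infty} t^{2} e^{- a t^{2}} \, dt = \frac{\sqrt{\pi}}{2 a^{\frac{3}{2}}}.$$

Repeating $3$ times in total — each differentiation brings down another $(-t^2)$ — gives
$$\frac{d^{3}J}{da^{3}} = \int_{-\infty}^{\infty} t^{6} e^{- a t^{2}} \, dt = \frac{15 \sqrt{\pi}}{8 a^{\frac{7}{2}}},$$
and the integrand here is $(-1)^{3}$ times the target integrand, so $I = (-1)^{3}\,\frac{d^{3}J}{da^{3}} = - \frac{15 \sqrt{\pi}}{8 a^{\frac{7}{2}}}$.

Setting $a = \frac{5}{6}$:
$$I = - \frac{81 \sqrt{30} \sqrt{\pi}}{125}.$$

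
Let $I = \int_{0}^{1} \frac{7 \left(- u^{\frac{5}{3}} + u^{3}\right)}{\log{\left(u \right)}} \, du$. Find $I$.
$- \log{\left(\frac{128}{2187} \right)}$

Replace the exponent $\frac{5}{3}$ by a parameter $a$: let $I(a) = \int_{0}^{1} \frac{7 \left(u^{3} - u^{a}\right)}{\log{\left(u \right)}} \, du$.

Since $\dfrac{\partial}{\partial a}\,u^{a} = u^{a} \ln u$, the $\ln u$ in the denominator cancels and
$$\frac{dI}{da} = \int_{0}^{1} -7 u^{a} \, du = -7 \left[\frac{u^{a+1}}{a+1}\right]_0^1 = - \frac{7}{a + 1}.$$

Integrating with respect to $a$ gives $I(a) = - \log{\left(\frac{\left(a + 1\right)^{7}}{16384} \right)} + C$.

At $a = 3$ the integrand is identically $0$, so $I(3) = 0$. The closed form gives $0$, hence $C = 0$.

Setting $a = \frac{5}{3}$:
$$I = - \log{\left(\frac{128}{2187} \right)}.$$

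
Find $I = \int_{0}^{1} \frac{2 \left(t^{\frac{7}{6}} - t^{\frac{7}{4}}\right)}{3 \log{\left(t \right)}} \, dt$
$\log{\left(\frac{26^{\frac{2}{3}} \sqrt[3]{33}}{33} \right)}$

Consider the one-parameter family: let $I(a) = \int_{0}^{1} \frac{2 \left(t^{\frac{7}{6}} - t^{a}\right)}{3 \log{\left(t \right)}} \, dt$.

Since $\dfrac{\partial}{\partial a}\,t^{a} = t^{a} \ln t$, the $\ln t$ in the denominator cancels and
$$\frac{dI}{da} = \int_{0}^{1} - \frac{2}{3} t^{a} \, dt = - \frac{2}{3} \left[\frac{t^{a+1}}{a+1}\right]_0^1 = - \frac{2}{3 a + 3}.$$

Integrating with respect to $a$ gives $I(a) = - \frac{2 \log{\left(a + 1 \right)}}{3} - \frac{2 \log{\left(6 \right)}}{3} + \frac{2 \log{\left(13 \right)}}{3} + C$.

At $a = \frac{7}{6}$ the integrand is identically $0$, so $I(\frac{7}{6}) = 0$. The closed form gives $0$, hence $C = 0$.

Setting $a = \frac{7}{4}$:
$$I = \log{\left(\frac{26^{\frac{2}{3}} \sqrt[3]{33}}{33} \right)}.$$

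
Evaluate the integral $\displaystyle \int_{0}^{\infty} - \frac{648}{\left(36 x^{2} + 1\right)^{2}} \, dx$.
$- 27 \pi$

Start from the standard arctangent integral
$$J(a) = \int_{0}^{\infty} - \frac{1}{2 \left(a^{2} + x^{2}\right)} \, dx = - \frac{\pi}{4 a}.$$

Differentiating under the integral sign with respect to $a$,
$$\frac{dJ}{da} = \int_{0}^{\infty} \frac{a}{\left(a^{2} + x^{2}\right)^{2}} \, dx = \frac{\pi}{4 a^{2}},$$
so $\int_{0}^{\infty} - \frac{1}{2 \left(a^{2} + x^{2}\right)^{2}} \, dx = - \frac{\pi}{8 a^{3}}$.

Setting $a = \frac{1}{6}$:
$$I = - 27 \pi.$$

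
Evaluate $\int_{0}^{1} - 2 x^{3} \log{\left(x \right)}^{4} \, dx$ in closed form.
$- \frac{3}{64}$

Begin with the known integral
$$J(a) = \int_{0}^{1} - 2 x^{a} \, dx = - \frac{2}{a + 1}.$$

Differentiating under the integral sign brings down a factor of $\ln x$:
$$\frac{dJ}{da} = \int_{0}^{1} - 2 x^{a} \log{\left(x \right)} \, dx = \frac{2}{\left(a + 1\right)^{2}}.$$

Repeating $4$ times in total — each differentiation brings down another $\ln x$ — gives
$$\frac{d^{4}J}{da^{4}} = \int_{0}^{1} - 2 x^{a} \log{\left(x \right)}^{4} \, dx = - \frac{48}{\left(a + 1\right)^{5}},$$
and the integrand here is exactly the target integrand, so $I = - \frac{48}{\left(a + 1\right)^{5}}$.

Setting $a = 3$:
$$I = - \frac{3}{64}.$$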